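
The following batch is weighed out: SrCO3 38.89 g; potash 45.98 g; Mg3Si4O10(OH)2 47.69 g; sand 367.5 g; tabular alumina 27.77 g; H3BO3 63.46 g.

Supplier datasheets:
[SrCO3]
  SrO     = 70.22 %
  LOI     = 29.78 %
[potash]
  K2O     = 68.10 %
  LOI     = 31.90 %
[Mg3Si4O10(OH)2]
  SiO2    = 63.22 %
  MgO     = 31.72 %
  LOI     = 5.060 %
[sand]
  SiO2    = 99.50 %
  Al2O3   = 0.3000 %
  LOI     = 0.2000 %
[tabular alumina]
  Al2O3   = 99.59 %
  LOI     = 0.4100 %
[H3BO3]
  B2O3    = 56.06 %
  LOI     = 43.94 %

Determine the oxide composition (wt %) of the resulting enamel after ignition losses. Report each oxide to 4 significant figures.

The whole derivation carries full float precision all the way through — working values are displayed rounded to 4 significant figures as written; each reported result takes a single rounding; derived quantities (net glass mass, LOI, the six compositions, the yield, totals) are computed from the weighed amounts for 533.9 g of glass in full float precision, as set out in the problem or the answer.
What the batch supplies per oxide:
  SiO2: 47.69·0.6322 + 367.5·0.9950 = 395.8 g
  Al2O3: 367.5·0.003000 + 27.77·0.9959 = 28.76 g
  K2O: 45.98·0.6810 = 31.31 g
  MgO: 47.69·0.3172 = 15.13 g
  SrO: 38.89·0.7022 = 27.31 g
  B2O3: 63.46·0.5606 = 35.58 g
LOI: 38.89·0.2978 + 45.98·0.3190 + 47.69·0.05060 + 367.5·0.002000 + 27.77·0.004100 + 63.46·0.4394 = 57.40 g
batch − LOI leaves glass = 591.3 − 57.40 = 533.9 g (= the summed oxide contributions)
oxide / glass × 100 gives the wt %

Glass mass = 533.9 g (batch 591.3 − LOI 57.40).
Composition: SiO2 74.14%, Al2O3 5.387%, K2O 5.865%, MgO 2.833%, SrO 5.115%, B2O3 6.663%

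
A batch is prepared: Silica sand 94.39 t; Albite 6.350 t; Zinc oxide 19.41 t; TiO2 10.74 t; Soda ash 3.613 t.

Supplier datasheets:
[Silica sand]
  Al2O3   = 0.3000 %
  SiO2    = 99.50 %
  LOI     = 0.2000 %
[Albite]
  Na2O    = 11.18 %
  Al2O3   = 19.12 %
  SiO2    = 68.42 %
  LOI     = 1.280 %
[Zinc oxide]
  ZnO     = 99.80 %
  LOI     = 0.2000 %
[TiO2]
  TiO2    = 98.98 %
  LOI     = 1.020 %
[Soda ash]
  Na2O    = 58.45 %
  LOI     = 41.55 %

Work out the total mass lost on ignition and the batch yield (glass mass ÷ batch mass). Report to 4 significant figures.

In-progress results appear rounded to 4 significant digits between the steps; every computation keeps full precision throughout. A single rounding produces every reported result. The derived quantities (the totals, net glass mass, ignition loss, five oxide percentages, yield) are recomputed in exact precision starting from the weights for 132.6 t of glass, as quoted within question or answer.
Ignition loss by material:
  Silica sand: 94.39 × 0.002000 = 0.1888 t
  Albite: 6.350 × 0.01280 = 0.08128 t
  Zinc oxide: 19.41 × 0.002000 = 0.03882 t
  TiO2: 10.74 × 0.01020 = 0.1095 t
  Soda ash: 3.613 × 0.4155 = 1.501 t
Total LOI = 1.920 t
Glass = batch − LOI = 134.5 − 1.920 = 132.6 t

LOI loss = 1.920 t; glass = 132.6 t; yield = 98.57%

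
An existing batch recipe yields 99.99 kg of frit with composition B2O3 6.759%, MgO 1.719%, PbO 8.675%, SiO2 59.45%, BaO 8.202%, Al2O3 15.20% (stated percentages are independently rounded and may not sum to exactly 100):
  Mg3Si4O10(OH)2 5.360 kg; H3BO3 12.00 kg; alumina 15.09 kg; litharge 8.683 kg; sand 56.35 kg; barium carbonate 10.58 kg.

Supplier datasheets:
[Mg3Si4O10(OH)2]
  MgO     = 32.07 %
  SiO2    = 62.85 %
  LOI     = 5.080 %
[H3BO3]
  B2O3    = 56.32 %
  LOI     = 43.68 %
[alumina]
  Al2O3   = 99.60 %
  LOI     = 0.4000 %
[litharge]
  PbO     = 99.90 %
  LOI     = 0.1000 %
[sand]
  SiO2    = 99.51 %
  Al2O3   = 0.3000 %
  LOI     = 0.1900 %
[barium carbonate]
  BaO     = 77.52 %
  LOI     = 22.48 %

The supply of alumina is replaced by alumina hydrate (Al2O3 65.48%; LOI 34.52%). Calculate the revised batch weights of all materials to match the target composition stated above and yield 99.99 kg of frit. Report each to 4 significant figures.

Revised batch per 99.99 kg frit:
  Mg3Si4O10(OH)2: 5.360 kg
  H3BO3: 12.00 kg
  alumina hydrate: 22.95 kg
  litharge: 8.683 kg
  sand: 56.35 kg
  barium carbonate: 10.58 kg
Total batch = 115.9 kg; LOI loss = 15.93 kg

Each numeric step keeps full float precision from first step to last. The intermediate values appear rounded to four significant figures in the working; every reported figure includes exactly one rounding — all derived quantities are rebuilt using the weight values on 99.99 kg of glass in full float precision (totals, the yield, ignition loss, glass mass, six oxide percentages), precisely as stated by the question or the answer.
Target masses of each oxide per 99.99 kg frit:
  B2O3: 6.759% × 99.99 = 6.758 kg
  MgO: 1.719% × 99.99 = 1.719 kg
  PbO: 8.675% × 99.99 = 8.674 kg
  SiO2: 59.45% × 99.99 = 59.44 kg
  BaO: 8.202% × 99.99 = 8.201 kg
  Al2O3: 15.20% × 99.99 = 15.20 kg
Sums-versus-targets review with the batch weights as given, for the quoted basis mass (sum by sum, the targets are met within answer rounding):
  B2O3: 12.00·0.5632 = 6.758 kg (target 6.758 kg)
  MgO: 5.360·0.3207 = 1.719 kg (target 1.719 kg)
  PbO: 8.683·0.9990 = 8.674 kg (target 8.674 kg)
  SiO2: 5.360·0.6285 + 56.35·0.9951 = 59.44 kg (target 59.44 kg)
  BaO: 10.58·0.7752 = 8.202 kg (target 8.201 kg)
  Al2O3: 22.95·0.6548 + 56.35·0.003000 = 15.20 kg (target 15.20 kg)
Mass balance on the glass: Σ batch − LOI loss = 99.99 kg (the targets, summed, come to 99.99 kg; with the basis standing at 99.99 kg — a pure rounding effect).
Adding the batch up: Σ batch = 115.9 kg; loss to ignition Σ batch·LOI = 15.93 kg; yield, glass over the total, = 86.26%.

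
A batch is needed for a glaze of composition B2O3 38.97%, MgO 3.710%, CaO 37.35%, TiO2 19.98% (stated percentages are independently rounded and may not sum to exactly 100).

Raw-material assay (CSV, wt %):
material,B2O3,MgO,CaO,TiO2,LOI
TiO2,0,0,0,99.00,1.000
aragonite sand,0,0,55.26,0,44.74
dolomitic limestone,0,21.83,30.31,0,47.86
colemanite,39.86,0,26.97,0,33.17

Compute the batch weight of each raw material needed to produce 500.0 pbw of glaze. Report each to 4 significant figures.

All arithmetic runs at full float precision from first step to last; values along the way are printed rounded to 4 significant digits alongside each step; a single rounding produces each reported result — all derived quantities, including four oxide percentages, ignition loss, net glass mass, the totals, yield, are recomputed from the weighed amounts per 500.0 pbw of glass at full precision, exactly as shown in question or answer.
Target masses of each oxide per 500.0 pbw glaze:
  B2O3: 38.97% × 500.0 = 194.8 pbw
  MgO: 3.710% × 500.0 = 18.55 pbw
  CaO: 37.35% × 500.0 = 186.8 pbw
  TiO2: 19.98% × 500.0 = 99.90 pbw
Per-oxide balance check given the weights on record, versus the basis set out (sums match the target masses up to rounding of the answer):
  B2O3: 488.8·0.3986 = 194.8 pbw (target 194.8 pbw)
  MgO: 84.97·0.2183 = 18.55 pbw (target 18.55 pbw)
  CaO: 52.76·0.5526 + 84.97·0.3031 + 488.8·0.2697 = 186.7 pbw (target 186.8 pbw)
  TiO2: 100.9·0.9900 = 99.89 pbw (target 99.90 pbw)
Glass-mass bookkeeping: total batch − LOI = 500.0 pbw (the Σ of target masses is 500.0 pbw; with the basis standing at 500.0 pbw — rounding explains the deltas).
Total batch = Σ batch = 727.4 pbw; loss to ignition Σ batch·LOI = 227.4 pbw; yield = glass ÷ total batch = 68.74%.

Batch per 500.0 pbw glaze:
  TiO2: 100.9 pbw
  aragonite sand: 52.76 pbw
  dolomitic limestone: 84.97 pbw
  colemanite: 488.8 pbw
Total batch = 727.4 pbw; LOI loss = 227.4 pbw; yield = 68.74%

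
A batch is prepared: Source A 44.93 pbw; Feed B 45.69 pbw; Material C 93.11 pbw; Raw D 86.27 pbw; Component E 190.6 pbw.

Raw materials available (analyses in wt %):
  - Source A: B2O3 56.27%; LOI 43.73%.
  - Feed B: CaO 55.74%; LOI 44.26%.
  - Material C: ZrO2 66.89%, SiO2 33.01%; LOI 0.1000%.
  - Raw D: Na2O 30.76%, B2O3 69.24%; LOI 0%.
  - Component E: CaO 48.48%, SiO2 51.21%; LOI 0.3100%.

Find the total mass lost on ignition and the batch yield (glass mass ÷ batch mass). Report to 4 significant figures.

Mid-chain values are printed rounded to 4 significant figures alongside each step; the working math keeps exact precision throughout. Every reported value carries a single rounding; derived quantities, including LOI, glass mass, the five compositions, totals, yield, are carried from the batch weights for 420.0 pbw of glass in full float precision, exactly as printed in the problem or answer text.
Per-material ignition loss:
  Source A: 44.93 × 0.4373 = 19.65 pbw
  Feed B: 45.69 × 0.4426 = 20.22 pbw
  Material C: 93.11 × 0.001000 = 0.09311 pbw
  Raw D: 86.27 × 0 = 0 pbw
  Component E: 190.6 × 0.003100 = 0.5909 pbw
Total LOI = 40.55 pbw
Glass = batch − LOI = 460.6 − 40.55 = 420.0 pbw

LOI loss = 40.55 pbw; glass = 420.0 pbw; yield = 91.20%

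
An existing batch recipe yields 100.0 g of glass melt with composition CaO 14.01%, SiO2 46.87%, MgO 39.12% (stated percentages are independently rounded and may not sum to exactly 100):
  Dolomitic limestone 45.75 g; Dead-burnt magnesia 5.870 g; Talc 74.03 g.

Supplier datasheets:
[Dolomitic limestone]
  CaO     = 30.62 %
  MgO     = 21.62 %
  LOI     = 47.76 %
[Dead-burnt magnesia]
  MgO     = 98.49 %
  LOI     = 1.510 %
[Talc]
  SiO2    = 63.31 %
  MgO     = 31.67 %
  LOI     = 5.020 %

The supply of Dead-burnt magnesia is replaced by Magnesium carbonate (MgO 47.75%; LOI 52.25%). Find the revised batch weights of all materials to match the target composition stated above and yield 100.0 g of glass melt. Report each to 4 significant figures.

Revised batch per 100.0 g glass melt:
  Dolomitic limestone: 45.75 g
  Magnesium carbonate: 12.11 g
  Talc: 74.03 g
Total batch = 131.9 g; LOI loss = 31.89 g

The whole derivation holds full precision in all steps; working values are shown, rounded to 4 significant digits, between the steps — a single rounding produces each reported figure; the derived quantities (LOI, the totals, the yield, the three compositions, net glass mass) are carried from the weighed amounts at 100.0 g of glass at exact precision, exactly as shown in the problem or the answer.
Oxide-by-oxide targets in 100.0 g glass melt:
  CaO: 14.01% × 100.0 = 14.01 g
  SiO2: 46.87% × 100.0 = 46.87 g
  MgO: 39.12% × 100.0 = 39.12 g
Checking each oxide sum from the weights as reported, versus the basis set out (each sum matches its target mass within answer rounding):
  CaO: 45.75·0.3062 = 14.01 g (target 14.01 g)
  SiO2: 74.03·0.6331 = 46.87 g (target 46.87 g)
  MgO: 45.75·0.2162 + 12.11·0.4775 + 74.03·0.3167 = 39.12 g (target 39.12 g)
Auditing the glass mass value: total batch − LOI = 100.0 g (summing oxide targets gives 100.0 g; against the stated basis, 100.0 g — gaps are rounding artifacts).
Batch total: Σ batch = 131.9 g; the LOI term Σ batch·LOI equals 31.89 g; glass ÷ batch gives a yield of 75.82%.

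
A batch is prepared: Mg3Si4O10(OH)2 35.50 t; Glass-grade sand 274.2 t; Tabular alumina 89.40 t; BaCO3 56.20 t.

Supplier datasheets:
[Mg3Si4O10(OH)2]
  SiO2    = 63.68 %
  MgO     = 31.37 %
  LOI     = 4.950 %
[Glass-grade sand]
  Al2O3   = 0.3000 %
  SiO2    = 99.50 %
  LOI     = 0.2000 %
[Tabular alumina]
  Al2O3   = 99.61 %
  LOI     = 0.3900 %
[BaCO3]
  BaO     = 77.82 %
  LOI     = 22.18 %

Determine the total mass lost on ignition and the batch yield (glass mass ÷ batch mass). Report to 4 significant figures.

LOI loss = 15.12 t; glass = 440.2 t; yield = 96.68%

Full precision is held from start to finish; in-progress results are displayed rounded to 4 significant digits when written out. A single rounding produces each reported result. All derived quantities (glass mass, the totals, the yield, four oxide percentages, ignition loss) are computed from the weighed amounts at 440.2 t of glass in exact precision, exactly as printed in the question or the answer.
Each material's LOI contribution:
  Mg3Si4O10(OH)2: 35.50 × 0.04950 = 1.757 t
  Glass-grade sand: 274.2 × 0.002000 = 0.5484 t
  Tabular alumina: 89.40 × 0.003900 = 0.3487 t
  BaCO3: 56.20 × 0.2218 = 12.47 t
Total LOI = 15.12 t
Glass = batch − LOI = 455.3 − 15.12 = 440.2 t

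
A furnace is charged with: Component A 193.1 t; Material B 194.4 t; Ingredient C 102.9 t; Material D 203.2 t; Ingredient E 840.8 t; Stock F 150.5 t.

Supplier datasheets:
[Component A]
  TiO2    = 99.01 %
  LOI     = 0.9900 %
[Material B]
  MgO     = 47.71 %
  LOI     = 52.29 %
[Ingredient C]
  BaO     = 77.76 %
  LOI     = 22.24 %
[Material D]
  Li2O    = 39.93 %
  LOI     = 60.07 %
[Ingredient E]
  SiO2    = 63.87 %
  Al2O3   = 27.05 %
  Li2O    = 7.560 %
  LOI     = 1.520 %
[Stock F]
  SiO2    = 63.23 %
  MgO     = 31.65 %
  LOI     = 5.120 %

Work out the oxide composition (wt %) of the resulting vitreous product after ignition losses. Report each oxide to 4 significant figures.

Glass mass = 1416 t (batch 1685 − LOI 269.0).
Composition: SiO2 44.65%, TiO2 13.50%, MgO 9.915%, Al2O3 16.06%, Li2O 10.22%, BaO 5.651%

The intermediate values are printed (rounded to 4 significant figures) in the printout. The whole derivation keeps full precision at every stage — each reported number includes exactly one rounding. The derived quantities, which include ignition loss, totals, the yield, the six compositions, glass mass, are recomputed at full float precision, precisely as stated by the problem or the answer, from the batch weights per 1416 t of glass.
Oxide masses out of the charge:
  SiO2: 840.8·0.6387 + 150.5·0.6323 = 632.2 t
  TiO2: 193.1·0.9901 = 191.2 t
  MgO: 194.4·0.4771 + 150.5·0.3165 = 140.4 t
  Al2O3: 840.8·0.2705 = 227.4 t
  Li2O: 203.2·0.3993 + 840.8·0.07560 = 144.7 t
  BaO: 102.9·0.7776 = 80.02 t
LOI: 193.1·0.009900 + 194.4·0.5229 + 102.9·0.2224 + 203.2·0.6007 + 840.8·0.01520 + 150.5·0.05120 = 269.0 t
Glass = total batch minus LOI = 1685 − 269.0 = 1416 t (matching Σ of the oxides)
wt % = 100 × oxide mass / glass mass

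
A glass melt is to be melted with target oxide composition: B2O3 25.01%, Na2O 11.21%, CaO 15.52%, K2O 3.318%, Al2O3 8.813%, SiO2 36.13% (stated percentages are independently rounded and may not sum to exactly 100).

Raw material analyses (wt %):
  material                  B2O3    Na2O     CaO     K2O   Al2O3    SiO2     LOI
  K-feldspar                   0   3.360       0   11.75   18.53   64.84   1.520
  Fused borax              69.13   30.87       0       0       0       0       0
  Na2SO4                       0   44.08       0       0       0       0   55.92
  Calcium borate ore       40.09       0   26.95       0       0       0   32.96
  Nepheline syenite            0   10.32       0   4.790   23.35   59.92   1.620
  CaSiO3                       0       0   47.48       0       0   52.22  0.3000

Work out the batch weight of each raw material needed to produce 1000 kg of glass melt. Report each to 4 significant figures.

Batch per 1000 kg glass melt:
  K-feldspar: 190.0 kg
  Fused borax: 228.0 kg
  Na2SO4: 27.11 kg
  Calcium borate ore: 230.8 kg
  Nepheline syenite: 226.7 kg
  CaSiO3: 195.9 kg
Total batch = 1099 kg; LOI loss = 98.38 kg; yield = 91.04%

The intermediate values appear rounded to four significant figures as written — the working math maintains exact precision at each step — every reported number is rounded a single time — derived quantities, including net glass mass, the six compositions, LOI, the totals, the yield, are re-derived from the weighed amounts per 1000 kg of glass in full precision as they appear in either problem or answer.
Target oxide masses per 1000 kg glass melt:
  B2O3: 25.01% × 1000 = 250.1 kg
  Na2O: 11.21% × 1000 = 112.1 kg
  CaO: 15.52% × 1000 = 155.2 kg
  K2O: 3.318% × 1000 = 33.18 kg
  Al2O3: 8.813% × 1000 = 88.13 kg
  SiO2: 36.13% × 1000 = 361.3 kg
Mass-balance tally per oxide working from each reported weight, versus the basis set out (summed amounts equal target values given rounding of the digits):
  B2O3: 228.0·0.6913 + 230.8·0.4009 = 250.1 kg (target 250.1 kg)
  Na2O: 190.0·0.03360 + 228.0·0.3087 + 27.11·0.4408 + 226.7·0.1032 = 112.1 kg (target 112.1 kg)
  CaO: 230.8·0.2695 + 195.9·0.4748 = 155.2 kg (target 155.2 kg)
  K2O: 190.0·0.1175 + 226.7·0.04790 = 33.18 kg (target 33.18 kg)
  Al2O3: 190.0·0.1853 + 226.7·0.2335 = 88.14 kg (target 88.13 kg)
  SiO2: 190.0·0.6484 + 226.7·0.5992 + 195.9·0.5222 = 361.3 kg (target 361.3 kg)
Consistency of the glass mass: batch total minus LOI = 1000 kg (per-oxide target masses sum to 1000 kg; basis as stated: 1000 kg — any gap is answer rounding).
Adding the batch up: Σ batch = 1099 kg; LOI loss = Σ batch·LOI = 98.38 kg; yield: glass divided by total = 91.04%.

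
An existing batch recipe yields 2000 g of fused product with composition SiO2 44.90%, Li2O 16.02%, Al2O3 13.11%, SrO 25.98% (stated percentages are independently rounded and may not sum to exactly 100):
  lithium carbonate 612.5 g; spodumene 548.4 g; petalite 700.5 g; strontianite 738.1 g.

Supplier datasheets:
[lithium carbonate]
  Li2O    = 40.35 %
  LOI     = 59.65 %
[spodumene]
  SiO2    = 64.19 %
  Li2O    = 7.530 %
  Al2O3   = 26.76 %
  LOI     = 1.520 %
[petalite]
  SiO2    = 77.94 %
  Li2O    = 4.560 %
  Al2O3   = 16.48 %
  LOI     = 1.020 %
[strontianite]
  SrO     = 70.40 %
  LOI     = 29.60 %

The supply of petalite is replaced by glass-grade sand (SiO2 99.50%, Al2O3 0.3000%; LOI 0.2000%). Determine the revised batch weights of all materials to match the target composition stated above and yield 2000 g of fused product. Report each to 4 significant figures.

Revised batch per 2000 g fused product:
  lithium carbonate: 611.8 g
  spodumene: 976.8 g
  glass-grade sand: 272.4 g
  strontianite: 738.1 g
Total batch = 2599 g; LOI loss = 598.8 g

The whole derivation carries full float precision in every operation; working values are displayed (rounded to four significant digits) alongside each step. Each reported result is rounded exactly once. All derived quantities (LOI, the totals, the four compositions, yield, net glass mass) are computed in full precision using the weight values at 2000 g of glass, as set out in the problem or answer text.
Target masses of each oxide per 2000 g fused product:
  SiO2: 44.90% × 2000 = 898.0 g
  Li2O: 16.02% × 2000 = 320.4 g
  Al2O3: 13.11% × 2000 = 262.2 g
  SrO: 25.98% × 2000 = 519.6 g
Oxide-by-oxide audit applying the batch weights above, under the basis named above (summed amounts equal target values net of answer rounding effects):
  SiO2: 976.8·0.6419 + 272.4·0.9950 = 898.0 g (target 898.0 g)
  Li2O: 611.8·0.4035 + 976.8·0.07530 = 320.4 g (target 320.4 g)
  Al2O3: 976.8·0.2676 + 272.4·0.003000 = 262.2 g (target 262.2 g)
  SrO: 738.1·0.7040 = 519.6 g (target 519.6 g)
Auditing the glass mass value: the batch minus its LOI: 2000 g (the Σ of target masses is 2000 g; stated basis 2000 g — a pure rounding effect).
Whole-batch sum: Σ batch = 2599 g; LOI loss = Σ batch·LOI = 598.8 g; yield, glass over the total, = 76.96%.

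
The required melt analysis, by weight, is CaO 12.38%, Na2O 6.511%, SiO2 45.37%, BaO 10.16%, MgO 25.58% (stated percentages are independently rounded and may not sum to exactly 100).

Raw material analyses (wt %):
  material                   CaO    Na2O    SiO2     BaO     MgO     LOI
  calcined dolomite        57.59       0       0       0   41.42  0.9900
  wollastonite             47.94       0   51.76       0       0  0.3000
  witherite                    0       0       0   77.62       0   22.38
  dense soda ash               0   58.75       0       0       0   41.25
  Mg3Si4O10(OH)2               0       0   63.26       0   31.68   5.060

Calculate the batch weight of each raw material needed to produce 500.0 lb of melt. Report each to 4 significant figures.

Batch per 500.0 lb melt:
  calcined dolomite: 65.83 lb
  wollastonite: 50.04 lb
  witherite: 65.45 lb
  dense soda ash: 55.41 lb
  Mg3Si4O10(OH)2: 317.7 lb
Total batch = 554.4 lb; LOI loss = 54.38 lb; yield = 90.19%

Every computation maintains exact precision in all steps. Values along the way appear rounded to four significant figures in the printout; each reported number is rounded just once — all derived quantities are recomputed starting from the weights for 500.0 lb of glass in exact precision (the totals, yield, glass mass, the five compositions, ignition loss), as set out in question or answer.
Oxide-by-oxide targets in 500.0 lb melt:
  CaO: 12.38% × 500.0 = 61.90 lb
  Na2O: 6.511% × 500.0 = 32.56 lb
  SiO2: 45.37% × 500.0 = 226.8 lb
  BaO: 10.16% × 500.0 = 50.80 lb
  MgO: 25.58% × 500.0 = 127.9 lb
Sums-versus-targets review from the weights as reported, on the stated basis (summed amounts equal target values once rounding is allowed for):
  CaO: 65.83·0.5759 + 50.04·0.4794 = 61.90 lb (target 61.90 lb)
  Na2O: 55.41·0.5875 = 32.55 lb (target 32.56 lb)
  SiO2: 50.04·0.5176 + 317.7·0.6326 = 226.9 lb (target 226.8 lb)
  BaO: 65.45·0.7762 = 50.80 lb (target 50.80 lb)
  MgO: 65.83·0.4142 + 317.7·0.3168 = 127.9 lb (target 127.9 lb)
Glass-mass bookkeeping: net batch after ignition = 500.0 lb (per-oxide target masses sum to 500.0 lb; the stated basis being 500.0 lb — a pure rounding effect).
Batch grand total — Σ batch = 554.4 lb; LOI removed, Σ of batch·LOI: 54.38 lb; yield, glass over the total, = 90.19%.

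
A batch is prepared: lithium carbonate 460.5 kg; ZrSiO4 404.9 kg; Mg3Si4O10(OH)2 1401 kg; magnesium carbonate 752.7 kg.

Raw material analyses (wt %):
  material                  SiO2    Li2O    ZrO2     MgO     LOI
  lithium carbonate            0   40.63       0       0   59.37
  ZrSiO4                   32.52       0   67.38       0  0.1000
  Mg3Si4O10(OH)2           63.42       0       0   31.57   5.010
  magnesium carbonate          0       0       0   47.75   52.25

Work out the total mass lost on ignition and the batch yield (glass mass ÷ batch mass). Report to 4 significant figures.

In-progress results are displayed (rounded to four significant figures) alongside each step — all internal work carries full precision through every step; a single rounding completes each reported result; the derived quantities, which include glass mass, the four compositions, LOI, yield, totals, are re-derived in exact precision, as written in the problem or answer text, from the weighed amounts on 2282 kg of glass.
Loss on ignition, line by line:
  lithium carbonate: 460.5 × 0.5937 = 273.4 kg
  ZrSiO4: 404.9 × 0.001000 = 0.4049 kg
  Mg3Si4O10(OH)2: 1401 × 0.05010 = 70.19 kg
  magnesium carbonate: 752.7 × 0.5225 = 393.3 kg
Total LOI = 737.3 kg
Glass = batch − LOI = 3019 − 737.3 = 2282 kg

LOI loss = 737.3 kg; glass = 2282 kg; yield = 75.58%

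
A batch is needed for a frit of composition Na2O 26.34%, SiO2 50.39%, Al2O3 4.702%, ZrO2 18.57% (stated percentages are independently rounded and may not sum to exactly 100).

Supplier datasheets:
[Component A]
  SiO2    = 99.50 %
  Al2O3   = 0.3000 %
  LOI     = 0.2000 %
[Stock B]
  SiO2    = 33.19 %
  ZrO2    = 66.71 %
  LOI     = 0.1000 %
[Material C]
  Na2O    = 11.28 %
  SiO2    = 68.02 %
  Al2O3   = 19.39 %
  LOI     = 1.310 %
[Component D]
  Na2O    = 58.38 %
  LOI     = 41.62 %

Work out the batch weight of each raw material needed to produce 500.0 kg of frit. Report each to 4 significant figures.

Every computation keeps full precision from first step to last. Intermediates are displayed, with 4-significant-digit rounding, at each printed step. Every reported value is rounded only once. All derived quantities are re-derived from the batch weights per 500.0 kg of glass at full precision (totals, yield, four oxide percentages, net glass mass, LOI), exactly as shown in the problem or answer text.
Target oxide masses per 500.0 kg frit:
  Na2O: 26.34% × 500.0 = 131.7 kg
  SiO2: 50.39% × 500.0 = 252.0 kg
  Al2O3: 4.702% × 500.0 = 23.51 kg
  ZrO2: 18.57% × 500.0 = 92.85 kg
Mass-balance tally per oxide given the weights on record, at the basis given (sum by sum, the targets are met once rounding is allowed for):
  Na2O: 119.3·0.1128 + 202.5·0.5838 = 131.7 kg (target 131.7 kg)
  SiO2: 125.2·0.9950 + 139.2·0.3319 + 119.3·0.6802 = 251.9 kg (target 252.0 kg)
  Al2O3: 125.2·0.003000 + 119.3·0.1939 = 23.51 kg (target 23.51 kg)
  ZrO2: 139.2·0.6671 = 92.86 kg (target 92.85 kg)
Glass-mass bookkeeping: whole batch net of LOI = 500.0 kg (the Σ of target masses is 500.0 kg; basis as stated: 500.0 kg — a pure rounding effect).
Summing the batch: Σ batch = 586.2 kg; loss to ignition Σ batch·LOI = 86.23 kg; yield = glass ÷ total batch = 85.29%.

Batch per 500.0 kg frit:
  Component A: 125.2 kg
  Stock B: 139.2 kg
  Material C: 119.3 kg
  Component D: 202.5 kg
Total batch = 586.2 kg; LOI loss = 86.23 kg; yield = 85.29%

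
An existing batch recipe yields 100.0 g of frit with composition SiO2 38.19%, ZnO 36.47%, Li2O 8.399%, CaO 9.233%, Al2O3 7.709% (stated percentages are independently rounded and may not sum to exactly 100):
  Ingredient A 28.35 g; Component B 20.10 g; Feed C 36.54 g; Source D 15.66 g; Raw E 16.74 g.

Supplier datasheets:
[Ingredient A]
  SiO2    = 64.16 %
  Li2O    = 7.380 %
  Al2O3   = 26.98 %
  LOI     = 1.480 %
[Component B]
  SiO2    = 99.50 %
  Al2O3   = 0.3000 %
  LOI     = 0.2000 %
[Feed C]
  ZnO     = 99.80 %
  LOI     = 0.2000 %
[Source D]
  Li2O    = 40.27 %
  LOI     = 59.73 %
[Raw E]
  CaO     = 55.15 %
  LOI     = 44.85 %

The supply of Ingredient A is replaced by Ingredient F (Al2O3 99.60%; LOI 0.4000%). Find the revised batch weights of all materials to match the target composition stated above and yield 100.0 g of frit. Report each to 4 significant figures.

All internal work maintains exact precision end to end — in-progress results appear, with 4-significant-figure rounding, in the working. Exactly one rounding goes into each reported number. The derived quantities are re-derived in full float precision (five oxide percentages, the totals, glass mass, yield, ignition loss) from the batch weights on 100.0 g of glass, as quoted within problem or answer.
Target masses of each oxide per 100.0 g frit:
  SiO2: 38.19% × 100.0 = 38.19 g
  ZnO: 36.47% × 100.0 = 36.47 g
  Li2O: 8.399% × 100.0 = 8.399 g
  CaO: 9.233% × 100.0 = 9.233 g
  Al2O3: 7.709% × 100.0 = 7.709 g
Mass-balance tally per oxide per the reported batch figures, versus the basis set out (target by target, the sums agree inside rounding margins):
  SiO2: 38.38·0.9950 = 38.19 g (target 38.19 g)
  ZnO: 36.54·0.9980 = 36.47 g (target 36.47 g)
  Li2O: 20.86·0.4027 = 8.400 g (target 8.399 g)
  CaO: 16.74·0.5515 = 9.232 g (target 9.233 g)
  Al2O3: 7.624·0.9960 + 38.38·0.003000 = 7.709 g (target 7.709 g)
Glass-mass sanity pass: the batch minus its LOI: 100.0 g (oxide target masses add up to 100.0 g; the stated basis being 100.0 g — deltas are rounding alone).
Batch total: Σ batch = 120.1 g; LOI removed, Σ of batch·LOI: 20.15 g; the yield ratio, glass ÷ batch: 83.23%.

Revised batch per 100.0 g frit:
  Ingredient F: 7.624 g
  Component B: 38.38 g
  Feed C: 36.54 g
  Source D: 20.86 g
  Raw E: 16.74 g
Total batch = 120.1 g; LOI loss = 20.15 g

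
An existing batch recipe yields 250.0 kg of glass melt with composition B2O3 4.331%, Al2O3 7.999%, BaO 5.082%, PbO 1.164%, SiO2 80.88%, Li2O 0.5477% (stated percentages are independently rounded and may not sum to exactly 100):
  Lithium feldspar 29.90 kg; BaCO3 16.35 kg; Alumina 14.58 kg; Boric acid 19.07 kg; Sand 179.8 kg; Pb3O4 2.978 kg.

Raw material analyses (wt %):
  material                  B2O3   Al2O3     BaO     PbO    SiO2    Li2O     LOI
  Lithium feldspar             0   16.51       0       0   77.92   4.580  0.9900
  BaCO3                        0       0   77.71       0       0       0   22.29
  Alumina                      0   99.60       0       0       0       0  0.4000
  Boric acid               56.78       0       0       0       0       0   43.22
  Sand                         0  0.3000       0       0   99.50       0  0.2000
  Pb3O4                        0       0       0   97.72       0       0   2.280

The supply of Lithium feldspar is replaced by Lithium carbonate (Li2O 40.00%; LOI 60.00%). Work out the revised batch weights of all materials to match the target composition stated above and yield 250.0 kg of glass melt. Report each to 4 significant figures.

Revised batch per 250.0 kg glass melt:
  Lithium carbonate: 3.423 kg
  BaCO3: 16.35 kg
  Alumina: 19.47 kg
  Boric acid: 19.07 kg
  Sand: 203.2 kg
  Pb3O4: 2.978 kg
Total batch = 264.5 kg; LOI loss = 14.49 kg

Each numeric step holds full float precision at all times; the intermediate values are displayed (rounded to four significant figures) between the steps; a single rounding produces every reported result — the derived quantities are computed using the weight values per 250.0 kg of glass at full float precision (totals, ignition loss, glass mass, the yield, six oxide percentages) exactly as shown in the problem or the answer.
Oxide mass targets, per 250.0 kg glass melt:
  B2O3: 4.331% × 250.0 = 10.83 kg
  Al2O3: 7.999% × 250.0 = 20.00 kg
  BaO: 5.082% × 250.0 = 12.70 kg
  PbO: 1.164% × 250.0 = 2.910 kg
  SiO2: 80.88% × 250.0 = 202.2 kg
  Li2O: 0.5477% × 250.0 = 1.369 kg
Mass-balance tally per oxide per the reported batch figures, under the basis named above (oxide sums agree with the targets inside rounding margins):
  B2O3: 19.07·0.5678 = 10.83 kg (target 10.83 kg)
  Al2O3: 19.47·0.9960 + 203.2·0.003000 = 20.00 kg (target 20.00 kg)
  BaO: 16.35·0.7771 = 12.71 kg (target 12.70 kg)
  PbO: 2.978·0.9772 = 2.910 kg (target 2.910 kg)
  SiO2: 203.2·0.9950 = 202.2 kg (target 202.2 kg)
  Li2O: 3.423·0.4000 = 1.369 kg (target 1.369 kg)
The glass-mass cross-check: batch total minus LOI = 250.0 kg (oxide target masses add up to 250.0 kg; versus the stated basis of 250.0 kg — deltas are rounding alone).
Adding the batch up: Σ batch = 264.5 kg; loss to ignition Σ batch·LOI = 14.49 kg; the yield ratio, glass ÷ batch: 94.52%.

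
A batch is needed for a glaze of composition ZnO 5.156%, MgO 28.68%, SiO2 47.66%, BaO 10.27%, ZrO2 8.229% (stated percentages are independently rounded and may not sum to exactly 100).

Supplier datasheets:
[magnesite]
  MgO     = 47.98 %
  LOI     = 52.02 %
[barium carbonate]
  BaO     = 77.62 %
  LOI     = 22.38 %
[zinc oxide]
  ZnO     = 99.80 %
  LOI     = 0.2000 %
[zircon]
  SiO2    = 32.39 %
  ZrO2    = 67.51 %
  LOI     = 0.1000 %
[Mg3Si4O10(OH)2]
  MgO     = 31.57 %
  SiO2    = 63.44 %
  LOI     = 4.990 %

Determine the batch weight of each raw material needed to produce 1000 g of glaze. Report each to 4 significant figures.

Batch per 1000 g glaze:
  magnesite: 144.4 g
  barium carbonate: 132.3 g
  zinc oxide: 51.66 g
  zircon: 121.9 g
  Mg3Si4O10(OH)2: 689.0 g
Total batch = 1139 g; LOI loss = 139.3 g; yield = 87.77%

The intermediate values are printed, rounded to 4 significant figures, within the worked lines; all arithmetic holds full float precision end to end; each reported figure is rounded exactly once — derived quantities are recomputed starting from the weights per 1000 g of glass at full float precision (the five compositions, the totals, yield, glass mass, ignition loss), exactly as shown in the question or the answer.
Target masses of each oxide per 1000 g glaze:
  ZnO: 5.156% × 1000 = 51.56 g
  MgO: 28.68% × 1000 = 286.8 g
  SiO2: 47.66% × 1000 = 476.6 g
  BaO: 10.27% × 1000 = 102.7 g
  ZrO2: 8.229% × 1000 = 82.29 g
Mass-balance tally per oxide given the weights on record, against the basis in use (sum by sum, the targets are met once rounding is allowed for):
  ZnO: 51.66·0.9980 = 51.56 g (target 51.56 g)
  MgO: 144.4·0.4798 + 689.0·0.3157 = 286.8 g (target 286.8 g)
  SiO2: 121.9·0.3239 + 689.0·0.6344 = 476.6 g (target 476.6 g)
  BaO: 132.3·0.7762 = 102.7 g (target 102.7 g)
  ZrO2: 121.9·0.6751 = 82.29 g (target 82.29 g)
Consistency of the glass mass: batch total minus LOI = 999.9 g (targets for the oxides total 1000 g; versus the stated basis of 1000 g — gaps are rounding artifacts).
Batch grand total — Σ batch = 1139 g; LOI loss = Σ batch·LOI = 139.3 g; glass ÷ batch gives a yield of 87.77%.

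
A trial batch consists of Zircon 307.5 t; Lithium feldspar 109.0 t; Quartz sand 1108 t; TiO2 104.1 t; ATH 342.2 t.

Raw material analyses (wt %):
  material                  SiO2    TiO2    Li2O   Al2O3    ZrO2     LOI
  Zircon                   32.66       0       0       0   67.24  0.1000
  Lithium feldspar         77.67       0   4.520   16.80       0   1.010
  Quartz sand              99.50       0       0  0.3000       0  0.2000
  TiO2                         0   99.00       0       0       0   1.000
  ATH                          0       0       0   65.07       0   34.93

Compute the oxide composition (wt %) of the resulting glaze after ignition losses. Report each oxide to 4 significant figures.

Glass mass = 1847 t (batch 1971 − LOI 124.2).
Composition: SiO2 69.73%, TiO2 5.581%, Li2O 0.2668%, Al2O3 13.23%, ZrO2 11.20%

All internal work runs at full float precision at each step — intermediates are displayed with 4-significant-digit rounding in the working; exactly one rounding is applied to each reported value; the derived quantities are re-derived starting from the weights on 1847 t of glass at full float precision (the totals, the yield, LOI, five oxide percentages, glass mass) exactly as shown in question or answer.
Oxide masses out of the charge:
  SiO2: 307.5·0.3266 + 109.0·0.7767 + 1108·0.9950 = 1288 t
  TiO2: 104.1·0.9900 = 103.1 t
  Li2O: 109.0·0.04520 = 4.927 t
  Al2O3: 109.0·0.1680 + 1108·0.003000 + 342.2·0.6507 = 244.3 t
  ZrO2: 307.5·0.6724 = 206.8 t
LOI: 307.5·0.001000 + 109.0·0.01010 + 1108·0.002000 + 104.1·0.01000 + 342.2·0.3493 = 124.2 t
Glass mass = batch − LOI = 1971 − 124.2 = 1847 t (consistent with Σ oxide mass)
wt % = oxide mass / glass mass × 100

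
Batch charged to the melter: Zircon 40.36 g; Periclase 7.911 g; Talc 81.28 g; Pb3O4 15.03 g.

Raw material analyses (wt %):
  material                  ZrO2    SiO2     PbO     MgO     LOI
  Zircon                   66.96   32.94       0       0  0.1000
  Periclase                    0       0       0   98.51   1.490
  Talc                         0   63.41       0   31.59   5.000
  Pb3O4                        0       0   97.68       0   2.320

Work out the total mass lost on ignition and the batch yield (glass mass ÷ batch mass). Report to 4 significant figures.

LOI loss = 4.571 g; glass = 140.0 g; yield = 96.84%

Mid-chain values appear, rounded to four significant digits, at each printed step; the whole derivation maintains full precision at all times. Every reported number is rounded exactly once; derived quantities, which include four oxide percentages, the yield, ignition loss, the totals, glass mass, are rebuilt at full precision, precisely as stated by problem or answer, using the weight values for 140.0 g of glass.
Per-material ignition loss:
  Zircon: 40.36 × 0.001000 = 0.04036 g
  Periclase: 7.911 × 0.01490 = 0.1179 g
  Talc: 81.28 × 0.05000 = 4.064 g
  Pb3O4: 15.03 × 0.02320 = 0.3487 g
Total LOI = 4.571 g
Glass = batch − LOI = 144.6 − 4.571 = 140.0 g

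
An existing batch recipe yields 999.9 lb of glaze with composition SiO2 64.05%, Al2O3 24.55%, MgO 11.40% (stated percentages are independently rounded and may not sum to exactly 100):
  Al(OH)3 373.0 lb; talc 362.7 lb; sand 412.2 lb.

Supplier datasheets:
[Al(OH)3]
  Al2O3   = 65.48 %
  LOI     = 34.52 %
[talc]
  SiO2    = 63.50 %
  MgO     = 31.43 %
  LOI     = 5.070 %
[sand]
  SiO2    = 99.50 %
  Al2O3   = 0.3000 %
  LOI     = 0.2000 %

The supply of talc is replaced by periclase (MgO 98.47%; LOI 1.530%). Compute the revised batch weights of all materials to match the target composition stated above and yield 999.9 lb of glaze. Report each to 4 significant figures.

The working math carries full float precision at each step; in-progress results are shown, with 4-significant-digit rounding, in the working. Every reported result includes exactly one rounding — all derived quantities are carried from the batch weights on 999.9 lb of glass at full float precision (ignition loss, the three compositions, glass mass, the yield, totals) precisely as stated by question or answer.
The oxide mass targets at 999.9 lb glaze:
  SiO2: 64.05% × 999.9 = 640.4 lb
  Al2O3: 24.55% × 999.9 = 245.5 lb
  MgO: 11.40% × 999.9 = 114.0 lb
Oxide-by-oxide audit given the weights on record, under the basis named above (every target is met by its sum inside rounding margins):
  SiO2: 643.7·0.9950 = 640.5 lb (target 640.4 lb)
  Al2O3: 371.9·0.6548 + 643.7·0.003000 = 245.5 lb (target 245.5 lb)
  MgO: 115.8·0.9847 = 114.0 lb (target 114.0 lb)
Glass-mass bookkeeping: total charge less LOI = 1000 lb (targets for the oxides total 999.9 lb; stated basis 999.9 lb — deltas are rounding alone).
Batch grand total — Σ batch = 1131 lb; loss to ignition Σ batch·LOI = 131.4 lb; the yield ratio, glass ÷ batch: 88.38%.

Revised batch per 999.9 lb glaze:
  Al(OH)3: 371.9 lb
  periclase: 115.8 lb
  sand: 643.7 lb
Total batch = 1131 lb; LOI loss = 131.4 lb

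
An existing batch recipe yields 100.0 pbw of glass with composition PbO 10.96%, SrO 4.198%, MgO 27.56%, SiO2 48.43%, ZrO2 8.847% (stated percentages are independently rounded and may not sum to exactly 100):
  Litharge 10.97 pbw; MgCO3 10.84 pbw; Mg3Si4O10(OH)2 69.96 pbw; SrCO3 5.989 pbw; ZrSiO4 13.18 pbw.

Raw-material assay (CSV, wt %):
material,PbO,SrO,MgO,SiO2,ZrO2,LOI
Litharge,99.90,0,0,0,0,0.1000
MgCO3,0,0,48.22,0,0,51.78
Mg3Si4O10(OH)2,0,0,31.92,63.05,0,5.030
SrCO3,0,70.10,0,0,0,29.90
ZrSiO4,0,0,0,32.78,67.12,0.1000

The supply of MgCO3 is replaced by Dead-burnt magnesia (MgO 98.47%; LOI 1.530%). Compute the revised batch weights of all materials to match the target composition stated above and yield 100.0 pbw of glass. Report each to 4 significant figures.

Revised batch per 100.0 pbw glass:
  Litharge: 10.97 pbw
  Dead-burnt magnesia: 5.310 pbw
  Mg3Si4O10(OH)2: 69.96 pbw
  SrCO3: 5.989 pbw
  ZrSiO4: 13.18 pbw
Total batch = 105.4 pbw; LOI loss = 5.415 pbw

All arithmetic maintains full precision at every stage — the intermediate values are shown (rounded to 4 significant digits) as written — each reported number includes exactly one rounding — the derived quantities, including yield, ignition loss, totals, the five compositions, glass mass, are computed using the weight values for 100.0 pbw of glass at full precision as set out in question or answer.
Oxide mass targets, per 100.0 pbw glass:
  PbO: 10.96% × 100.0 = 10.96 pbw
  SrO: 4.198% × 100.0 = 4.198 pbw
  MgO: 27.56% × 100.0 = 27.56 pbw
  SiO2: 48.43% × 100.0 = 48.43 pbw
  ZrO2: 8.847% × 100.0 = 8.847 pbw
Per-oxide balance check using the reported weights, at the basis given (delivered sums recover each target net of answer rounding effects):
  PbO: 10.97·0.9990 = 10.96 pbw (target 10.96 pbw)
  SrO: 5.989·0.7010 = 4.198 pbw (target 4.198 pbw)
  MgO: 5.310·0.9847 + 69.96·0.3192 = 27.56 pbw (target 27.56 pbw)
  SiO2: 69.96·0.6305 + 13.18·0.3278 = 48.43 pbw (target 48.43 pbw)
  ZrO2: 13.18·0.6712 = 8.846 pbw (target 8.847 pbw)
Mass balance on the glass: batch Σ − ignition loss = 99.99 pbw (summing oxide targets gives 99.99 pbw; against the stated basis, 100.0 pbw — gaps are rounding artifacts).
Batch grand total — Σ batch = 105.4 pbw; LOI loss = Σ batch·LOI = 5.415 pbw; the yield ratio, glass ÷ batch: 94.86%.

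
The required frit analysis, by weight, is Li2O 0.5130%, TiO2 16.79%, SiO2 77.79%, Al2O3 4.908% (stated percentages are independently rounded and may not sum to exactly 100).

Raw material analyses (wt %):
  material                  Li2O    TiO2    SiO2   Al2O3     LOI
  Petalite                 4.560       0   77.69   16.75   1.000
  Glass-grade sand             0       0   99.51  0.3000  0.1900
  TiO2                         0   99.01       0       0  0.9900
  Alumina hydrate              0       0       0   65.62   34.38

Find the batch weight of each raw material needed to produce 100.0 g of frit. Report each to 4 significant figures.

In-progress results are displayed, rounded to four significant figures, across the worked steps. Full precision is carried in every operation. A single rounding yields every reported figure. All derived quantities, including yield, glass mass, LOI, totals, the four compositions, are computed from the weighed amounts on 100.0 g of glass at full precision as they appear in the question or the answer.
Per-oxide target masses for 100.0 g frit:
  Li2O: 0.5130% × 100.0 = 0.5130 g
  TiO2: 16.79% × 100.0 = 16.79 g
  SiO2: 77.79% × 100.0 = 77.79 g
  Al2O3: 4.908% × 100.0 = 4.908 g
Checking each oxide sum from the weights as reported, relative to the basis at hand (every target is met by its sum once rounding is allowed for):
  Li2O: 11.25·0.04560 = 0.5130 g (target 0.5130 g)
  TiO2: 16.96·0.9901 = 16.79 g (target 16.79 g)
  SiO2: 11.25·0.7769 + 69.39·0.9951 = 77.79 g (target 77.79 g)
  Al2O3: 11.25·0.1675 + 69.39·0.003000 + 4.291·0.6562 = 4.908 g (target 4.908 g)
Glass-mass closure: Σ batch − LOI loss = 100.0 g (summing oxide targets gives 100.0 g; versus the stated basis of 100.0 g — rounding explains the deltas).
Summing the batch: Σ batch = 101.9 g; loss to ignition Σ batch·LOI = 1.887 g; the yield ratio, glass ÷ batch: 98.15%.

Batch per 100.0 g frit:
  Petalite: 11.25 g
  Glass-grade sand: 69.39 g
  TiO2: 16.96 g
  Alumina hydrate: 4.291 g
Total batch = 101.9 g; LOI loss = 1.887 g; yield = 98.15%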